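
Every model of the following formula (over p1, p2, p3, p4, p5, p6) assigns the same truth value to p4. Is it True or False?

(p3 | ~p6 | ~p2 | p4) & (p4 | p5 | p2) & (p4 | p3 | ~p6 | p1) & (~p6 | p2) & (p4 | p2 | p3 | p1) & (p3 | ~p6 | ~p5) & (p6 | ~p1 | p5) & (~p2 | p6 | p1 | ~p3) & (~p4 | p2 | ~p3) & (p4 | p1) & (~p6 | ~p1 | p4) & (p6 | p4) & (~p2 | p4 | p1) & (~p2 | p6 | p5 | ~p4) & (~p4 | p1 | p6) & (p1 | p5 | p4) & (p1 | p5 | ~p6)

True

Suppose p4 = 0.
From the singleton clause (p1), p1 = 1.
From the singleton clause (~p6), p6 = 0.
That conflicts with the unit clause (p6).
So every satisfying assignment has p4 = True.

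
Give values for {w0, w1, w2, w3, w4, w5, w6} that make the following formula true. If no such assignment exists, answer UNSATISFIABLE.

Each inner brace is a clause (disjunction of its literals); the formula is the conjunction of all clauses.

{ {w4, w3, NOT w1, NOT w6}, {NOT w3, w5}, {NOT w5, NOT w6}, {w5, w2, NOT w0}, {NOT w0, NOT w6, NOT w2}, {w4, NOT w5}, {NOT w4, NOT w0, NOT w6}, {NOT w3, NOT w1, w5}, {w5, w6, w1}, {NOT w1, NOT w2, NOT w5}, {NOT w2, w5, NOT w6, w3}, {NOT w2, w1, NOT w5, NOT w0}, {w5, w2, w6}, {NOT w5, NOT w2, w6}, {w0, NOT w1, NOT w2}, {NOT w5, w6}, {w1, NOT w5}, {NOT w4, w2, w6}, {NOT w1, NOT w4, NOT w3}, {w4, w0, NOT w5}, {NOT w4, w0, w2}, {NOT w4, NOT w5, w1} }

w0: false,  w1: false,  w2: false,  w3: false,  w4: false,  w5: false,  w6: true

Branch on w3: set w3 = false.
Branch on w5: set w5 = false.
Branch on w2: set w2 = false.
(NOT w0) alone gives w0 = false.
(w6) alone gives w6 = true.
(NOT w4) alone gives w4 = false.
(NOT w1) alone gives w1 = false.
This assignment satisfies each clause.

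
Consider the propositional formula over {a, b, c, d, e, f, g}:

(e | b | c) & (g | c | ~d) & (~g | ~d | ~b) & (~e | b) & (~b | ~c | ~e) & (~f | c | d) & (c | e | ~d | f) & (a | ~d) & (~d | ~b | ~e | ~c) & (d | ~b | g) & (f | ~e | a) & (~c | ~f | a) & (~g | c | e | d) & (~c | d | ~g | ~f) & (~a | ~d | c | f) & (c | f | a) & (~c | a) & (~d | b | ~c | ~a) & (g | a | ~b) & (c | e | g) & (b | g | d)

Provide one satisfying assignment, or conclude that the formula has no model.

a=1; b=1; c=1; d=0; e=0; f=0; g=1

Case e = 0:
Case b = 1:
Case g = 1:
From the singleton clause (~d), d = 0.
From the singleton clause (c), c = 1.
From the singleton clause (~f), f = 0.
From the singleton clause (a), a = 1.
Every clause now holds.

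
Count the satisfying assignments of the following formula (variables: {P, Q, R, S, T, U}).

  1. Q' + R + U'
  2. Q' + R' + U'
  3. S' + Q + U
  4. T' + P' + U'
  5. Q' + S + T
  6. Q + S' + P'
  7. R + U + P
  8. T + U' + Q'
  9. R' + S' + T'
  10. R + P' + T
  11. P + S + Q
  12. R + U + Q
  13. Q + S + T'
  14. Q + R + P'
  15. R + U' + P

There are 2^6 = 64 truth assignments over (P, Q, R, S, T, U).
Split on S. With S = 1, the clauses containing S are satisfied and S' drops from the rest; 4 of the 2^5 = 32 assignments to the other variables satisfy what remains.
With S = 0, by the same count on the reduced clause set, 5 assignments work.
Total: 4 + 5 = 9.

9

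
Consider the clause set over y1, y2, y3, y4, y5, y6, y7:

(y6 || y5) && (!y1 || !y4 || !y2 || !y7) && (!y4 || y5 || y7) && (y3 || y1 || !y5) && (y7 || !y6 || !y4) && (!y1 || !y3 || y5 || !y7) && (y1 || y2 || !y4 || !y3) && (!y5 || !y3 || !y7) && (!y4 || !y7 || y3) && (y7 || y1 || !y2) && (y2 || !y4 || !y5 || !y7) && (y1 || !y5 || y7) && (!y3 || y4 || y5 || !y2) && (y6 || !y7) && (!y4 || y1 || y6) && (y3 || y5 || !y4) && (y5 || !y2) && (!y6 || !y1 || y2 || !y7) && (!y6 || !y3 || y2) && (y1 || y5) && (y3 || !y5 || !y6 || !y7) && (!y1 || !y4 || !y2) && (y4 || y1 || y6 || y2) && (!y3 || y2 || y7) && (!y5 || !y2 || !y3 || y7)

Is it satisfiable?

Satisfiable

Suppose y6 = true.
Suppose y7 = false.
Unit clause (!y4) forces y4 = false.
Suppose y1 = true.
Suppose y5 = true.
Suppose y3 = false.
Every clause is now satisfied; y2 is unconstrained.
A satisfying assignment: y1 ↦ true; y2 ↦ true; y3 ↦ false; y4 ↦ false; y5 ↦ true; y6 ↦ true; y7 ↦ false.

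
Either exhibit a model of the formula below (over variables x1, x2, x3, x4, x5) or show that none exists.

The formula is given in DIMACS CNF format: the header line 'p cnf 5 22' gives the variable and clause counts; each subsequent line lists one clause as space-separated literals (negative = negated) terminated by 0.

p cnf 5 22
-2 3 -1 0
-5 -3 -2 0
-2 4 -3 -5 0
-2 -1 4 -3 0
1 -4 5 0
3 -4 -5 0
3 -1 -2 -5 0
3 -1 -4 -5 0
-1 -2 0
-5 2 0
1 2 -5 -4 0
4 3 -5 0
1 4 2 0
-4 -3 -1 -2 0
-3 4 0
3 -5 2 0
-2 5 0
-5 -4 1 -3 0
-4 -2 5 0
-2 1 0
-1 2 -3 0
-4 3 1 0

x1 ↦ True, x2 ↦ False, x3 ↦ False, x4 ↦ True, x5 ↦ False

Branch on x1: set x1 = True.
The clause (¬x2) is unit, so x2 = False.
The clause (¬x5) is unit, so x5 = False.
The clause (¬x3) is unit, so x3 = False.
All clauses hold; x4 can take either value.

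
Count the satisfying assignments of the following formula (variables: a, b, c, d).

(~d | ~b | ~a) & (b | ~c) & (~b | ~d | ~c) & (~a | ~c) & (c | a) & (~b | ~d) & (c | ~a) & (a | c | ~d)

1

There are 2^4 = 16 truth assignments over (a, b, c, d).
Split on d. With d = 1, the clauses containing d are satisfied and ~d drops from the rest; 0 of the 2^3 = 8 assignments to the other variables satisfy what remains.
With d = 0, by the same count on the reduced clause set, 1 assignment works.
(One model: a=F, b=T, c=T, d=F.)
Total: 0 + 1 = 1.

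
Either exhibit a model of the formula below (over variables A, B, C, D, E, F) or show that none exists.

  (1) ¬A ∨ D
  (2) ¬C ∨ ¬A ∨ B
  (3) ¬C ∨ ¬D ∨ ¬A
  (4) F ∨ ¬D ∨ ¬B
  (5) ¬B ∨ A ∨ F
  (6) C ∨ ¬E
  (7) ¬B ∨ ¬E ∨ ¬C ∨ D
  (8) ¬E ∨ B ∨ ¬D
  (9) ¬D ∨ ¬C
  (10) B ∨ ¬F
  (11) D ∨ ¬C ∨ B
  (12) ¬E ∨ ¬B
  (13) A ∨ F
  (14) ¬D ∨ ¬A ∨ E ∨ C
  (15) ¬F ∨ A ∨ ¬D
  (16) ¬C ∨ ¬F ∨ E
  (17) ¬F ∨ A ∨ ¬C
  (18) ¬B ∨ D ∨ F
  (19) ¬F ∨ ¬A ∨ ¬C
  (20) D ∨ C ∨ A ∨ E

UNSATISFIABLE

Suppose A = False.
The clause (F) is unit, so F = True.
The clause (B) is unit, so B = True.
The clause (¬E) is unit, so E = False.
The clause (¬D) is unit, so D = False.
The clause (¬C) is unit, so C = False.
That conflicts with the unit clause (C).
That branch fails; take A = True instead.
The clause (D) is unit, so D = True.
The clause (¬C) is unit, so C = False.
The clause (¬E) is unit, so E = False.
That conflicts with the unit clause (E).
Both values of A lead to a conflict.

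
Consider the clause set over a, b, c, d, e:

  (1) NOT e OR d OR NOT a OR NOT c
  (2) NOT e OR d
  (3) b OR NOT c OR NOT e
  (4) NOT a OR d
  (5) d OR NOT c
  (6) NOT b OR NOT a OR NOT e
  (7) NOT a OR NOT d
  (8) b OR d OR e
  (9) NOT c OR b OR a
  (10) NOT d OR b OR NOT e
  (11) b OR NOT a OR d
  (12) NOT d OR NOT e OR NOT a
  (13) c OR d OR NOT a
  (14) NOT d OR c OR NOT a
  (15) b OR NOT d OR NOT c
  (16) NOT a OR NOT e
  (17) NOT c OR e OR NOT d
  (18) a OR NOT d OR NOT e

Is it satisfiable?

Suppose e = false.
Suppose a = false.
Suppose d = true.
The clause (NOT c) is unit, so c = false.
No clause remains; b is free.
A satisfying assignment: a ↦ false, b ↦ false, c ↦ false, d ↦ true, e ↦ false.

Yes, satisfiable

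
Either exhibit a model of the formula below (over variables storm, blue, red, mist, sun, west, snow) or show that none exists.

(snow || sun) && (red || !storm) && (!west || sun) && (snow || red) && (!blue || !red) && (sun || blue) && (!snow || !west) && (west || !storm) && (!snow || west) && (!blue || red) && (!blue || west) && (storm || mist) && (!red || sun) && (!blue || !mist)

Branch on snow: set snow = false.
From the singleton clause (sun), sun = true.
From the singleton clause (red), red = true.
From the singleton clause (!blue), blue = false.
Branch on west: set west = false.
From the singleton clause (!storm), storm = false.
From the singleton clause (mist), mist = true.
Every clause now holds.

storm: false; blue: false; red: true; mist: true; sun: true; west: false; snow: false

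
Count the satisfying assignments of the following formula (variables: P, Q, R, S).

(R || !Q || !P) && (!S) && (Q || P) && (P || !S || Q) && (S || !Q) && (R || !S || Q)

There are 2^4 = 16 truth assignments over (P, Q, R, S).
Check each against the 6 clauses (columns in the order P, Q, R, S):
  F F F F  ✗ fails (Q || P)
  F F F T  ✗ fails (!S)
  F F T F  ✗ fails (Q || P)
  F F T T  ✗ fails (!S)
  F T F F  ✗ fails (S || !Q)
  F T F T  ✗ fails (!S)
  F T T F  ✗ fails (S || !Q)
  F T T T  ✗ fails (!S)
  T F F F  ✓ satisfies all
  T F F T  ✗ fails (!S)
  T F T F  ✓ satisfies all
  T F T T  ✗ fails (!S)
  T T F F  ✗ fails (R || !Q || !P)
  T T F T  ✗ fails (R || !Q || !P)
  T T T F  ✗ fails (S || !Q)
  T T T T  ✗ fails (!S)
2 of the 16 rows are models.

2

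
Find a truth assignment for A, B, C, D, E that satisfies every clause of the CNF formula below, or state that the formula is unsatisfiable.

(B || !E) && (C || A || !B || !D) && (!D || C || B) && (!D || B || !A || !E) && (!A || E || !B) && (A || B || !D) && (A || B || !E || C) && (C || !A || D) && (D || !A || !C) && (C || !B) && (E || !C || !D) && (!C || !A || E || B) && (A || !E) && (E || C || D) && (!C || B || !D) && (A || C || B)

Case B = false:
(!E) alone gives E = false.
Case D = false:
(C) alone gives C = true.
(!A) alone gives A = false.
Every clause now holds.

A ↦ false,  B ↦ false,  C ↦ true,  D ↦ false,  E ↦ false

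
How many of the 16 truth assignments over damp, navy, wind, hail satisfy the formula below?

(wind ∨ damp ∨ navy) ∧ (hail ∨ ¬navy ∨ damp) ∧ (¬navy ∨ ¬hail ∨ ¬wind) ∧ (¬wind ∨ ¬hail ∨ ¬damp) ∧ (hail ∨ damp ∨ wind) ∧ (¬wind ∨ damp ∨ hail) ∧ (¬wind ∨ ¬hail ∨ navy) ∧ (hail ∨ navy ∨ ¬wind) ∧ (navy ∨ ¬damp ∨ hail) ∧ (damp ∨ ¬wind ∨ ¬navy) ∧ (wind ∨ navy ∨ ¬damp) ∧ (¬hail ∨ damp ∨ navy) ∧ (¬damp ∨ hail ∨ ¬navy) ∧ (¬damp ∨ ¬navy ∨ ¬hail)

1

There are 2^4 = 16 truth assignments over (damp, navy, wind, hail).
Split on damp. With damp = True, the clauses containing damp are satisfied and ¬damp drops from the rest; 0 of the 2^3 = 8 assignments to the other variables satisfy what remains.
With damp = False, by the same count on the reduced clause set, 1 assignment works.
Total: 0 + 1 = 1.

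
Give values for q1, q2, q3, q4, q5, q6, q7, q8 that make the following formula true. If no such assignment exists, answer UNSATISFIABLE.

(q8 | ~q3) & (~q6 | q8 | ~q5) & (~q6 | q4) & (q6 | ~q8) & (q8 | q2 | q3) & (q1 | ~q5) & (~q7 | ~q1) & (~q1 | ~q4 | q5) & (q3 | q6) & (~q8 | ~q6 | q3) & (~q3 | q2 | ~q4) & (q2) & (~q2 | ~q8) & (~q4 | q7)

q1 ↦ 0; q2 ↦ 1; q3 ↦ 0; q4 ↦ 1; q5 ↦ 0; q6 ↦ 1; q7 ↦ 1; q8 ↦ 0

Unit clause (q2) forces q2 = 1.
Unit clause (~q8) forces q8 = 0.
Unit clause (~q3) forces q3 = 0.
Unit clause (q6) forces q6 = 1.
Unit clause (~q5) forces q5 = 0.
Unit clause (q4) forces q4 = 1.
Unit clause (~q1) forces q1 = 0.
Unit clause (q7) forces q7 = 1.
Every clause now holds.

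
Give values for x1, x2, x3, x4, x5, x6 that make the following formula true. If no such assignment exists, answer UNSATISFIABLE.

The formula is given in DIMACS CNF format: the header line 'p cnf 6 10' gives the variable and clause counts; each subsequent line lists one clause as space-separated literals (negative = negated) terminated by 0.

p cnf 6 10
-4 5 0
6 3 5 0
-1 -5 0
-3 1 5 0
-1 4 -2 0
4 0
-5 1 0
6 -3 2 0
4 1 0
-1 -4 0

From the singleton clause (x4), x4 = True.
From the singleton clause (x5), x5 = True.
From the singleton clause (¬x1), x1 = False.
Now (x1) is unsatisfied and unit — conflict.

UNSATISFIABLE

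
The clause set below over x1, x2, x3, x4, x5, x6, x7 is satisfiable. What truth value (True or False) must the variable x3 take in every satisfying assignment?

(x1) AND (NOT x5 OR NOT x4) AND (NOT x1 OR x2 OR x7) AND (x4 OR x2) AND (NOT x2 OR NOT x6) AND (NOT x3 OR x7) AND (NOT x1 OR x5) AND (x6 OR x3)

True

Suppose x3 = false.
The clause (x1) is unit, so x1 = true.
The clause (x5) is unit, so x5 = true.
The clause (NOT x4) is unit, so x4 = false.
The clause (x2) is unit, so x2 = true.
The clause (NOT x6) is unit, so x6 = false.
Now (x6) is unsatisfied and unit — conflict.
So every satisfying assignment has x3 = True.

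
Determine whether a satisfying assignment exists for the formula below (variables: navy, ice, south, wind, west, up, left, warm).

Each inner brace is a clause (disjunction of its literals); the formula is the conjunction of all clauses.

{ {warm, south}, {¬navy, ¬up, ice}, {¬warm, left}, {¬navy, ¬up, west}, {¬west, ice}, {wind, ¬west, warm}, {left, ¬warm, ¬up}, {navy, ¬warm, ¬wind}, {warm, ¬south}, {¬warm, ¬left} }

Try warm = True.
(left) alone gives left = True.
That conflicts with the unit clause (¬left).
Undo warm and try warm = False.
(south) alone gives south = True.
That conflicts with the unit clause (¬south).
Both values of warm lead to a conflict.
No assignment satisfies every clause.

Unsatisfiable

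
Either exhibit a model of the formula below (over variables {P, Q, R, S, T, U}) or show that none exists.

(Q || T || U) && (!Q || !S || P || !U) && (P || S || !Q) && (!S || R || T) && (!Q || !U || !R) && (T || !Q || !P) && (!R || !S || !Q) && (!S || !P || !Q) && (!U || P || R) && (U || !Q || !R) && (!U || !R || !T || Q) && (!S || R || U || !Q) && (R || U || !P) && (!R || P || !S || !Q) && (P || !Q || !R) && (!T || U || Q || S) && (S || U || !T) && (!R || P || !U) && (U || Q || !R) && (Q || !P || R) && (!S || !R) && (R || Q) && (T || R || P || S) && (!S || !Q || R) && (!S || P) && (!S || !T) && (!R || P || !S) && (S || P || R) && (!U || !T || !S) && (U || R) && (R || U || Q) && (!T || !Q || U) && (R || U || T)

Case S = false:
Case P = true:
Case T = false:
The clause (!Q) is unit, so Q = false.
The clause (U) is unit, so U = true.
The clause (R) is unit, so R = true.
All clauses are satisfied.

P ↦ true; Q ↦ false; R ↦ true; S ↦ false; T ↦ false; U ↦ true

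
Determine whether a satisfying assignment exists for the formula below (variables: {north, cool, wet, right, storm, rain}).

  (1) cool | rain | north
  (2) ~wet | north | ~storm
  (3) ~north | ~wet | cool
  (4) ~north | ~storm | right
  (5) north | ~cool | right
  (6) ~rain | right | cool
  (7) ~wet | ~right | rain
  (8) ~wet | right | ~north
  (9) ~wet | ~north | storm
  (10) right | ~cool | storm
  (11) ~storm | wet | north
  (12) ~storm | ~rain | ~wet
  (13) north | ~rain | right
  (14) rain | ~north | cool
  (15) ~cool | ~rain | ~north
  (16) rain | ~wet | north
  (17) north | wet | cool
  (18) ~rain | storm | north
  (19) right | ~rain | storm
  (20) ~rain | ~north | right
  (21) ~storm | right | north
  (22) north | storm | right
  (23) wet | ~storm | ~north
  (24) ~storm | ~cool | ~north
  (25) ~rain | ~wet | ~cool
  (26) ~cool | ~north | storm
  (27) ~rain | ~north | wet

Case cool = 1:
Case north = 0:
From the singleton clause (right), right = 1.
Case wet = 0:
From the singleton clause (~storm), storm = 0.
From the singleton clause (~rain), rain = 0.
All clauses are satisfied.
A satisfying assignment: north ↦ 0; cool ↦ 1; wet ↦ 0; right ↦ 1; storm ↦ 0; rain ↦ 0.

Yes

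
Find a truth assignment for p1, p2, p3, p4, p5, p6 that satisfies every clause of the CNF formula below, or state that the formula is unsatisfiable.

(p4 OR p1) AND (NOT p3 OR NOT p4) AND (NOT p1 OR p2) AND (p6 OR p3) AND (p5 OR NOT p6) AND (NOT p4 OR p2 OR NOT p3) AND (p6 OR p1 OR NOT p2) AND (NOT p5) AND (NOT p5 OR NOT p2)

From the singleton clause (NOT p5), p5 = false.
From the singleton clause (NOT p6), p6 = false.
From the singleton clause (p3), p3 = true.
From the singleton clause (NOT p4), p4 = false.
From the singleton clause (p1), p1 = true.
From the singleton clause (p2), p2 = true.
Every clause now holds.

p1 ↦ true; p2 ↦ true; p3 ↦ true; p4 ↦ false; p5 ↦ false; p6 ↦ false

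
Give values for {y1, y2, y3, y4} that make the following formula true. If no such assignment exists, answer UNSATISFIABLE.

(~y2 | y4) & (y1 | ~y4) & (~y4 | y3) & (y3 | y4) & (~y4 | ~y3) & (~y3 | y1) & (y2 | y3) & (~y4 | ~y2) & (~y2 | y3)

y1: 1; y2: 0; y3: 1; y4: 0

Branch on y2: set y2 = 0.
The clause (y3) is unit, so y3 = 1.
The clause (~y4) is unit, so y4 = 0.
The clause (y1) is unit, so y1 = 1.
Every clause now holds.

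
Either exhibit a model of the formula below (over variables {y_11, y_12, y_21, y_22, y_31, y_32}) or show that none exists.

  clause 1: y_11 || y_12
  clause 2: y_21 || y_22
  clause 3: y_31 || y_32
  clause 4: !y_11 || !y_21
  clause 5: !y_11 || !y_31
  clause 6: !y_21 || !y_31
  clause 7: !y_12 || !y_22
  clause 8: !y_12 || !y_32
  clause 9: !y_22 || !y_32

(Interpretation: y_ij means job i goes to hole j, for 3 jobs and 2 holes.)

UNSATISFIABLE

Case y_11 = true:
From the singleton clause (!y_21), y_21 = false.
From the singleton clause (y_22), y_22 = true.
From the singleton clause (!y_31), y_31 = false.
From the singleton clause (y_32), y_32 = true.
Now (!y_32) is unsatisfied and unit — conflict.
So y_11 must be the other value — set y_11 = false.
From the singleton clause (y_12), y_12 = true.
From the singleton clause (!y_22), y_22 = false.
From the singleton clause (y_21), y_21 = true.
From the singleton clause (!y_31), y_31 = false.
From the singleton clause (y_32), y_32 = true.
Now (!y_32) is unsatisfied and unit — conflict.
Both values of y_11 lead to a conflict.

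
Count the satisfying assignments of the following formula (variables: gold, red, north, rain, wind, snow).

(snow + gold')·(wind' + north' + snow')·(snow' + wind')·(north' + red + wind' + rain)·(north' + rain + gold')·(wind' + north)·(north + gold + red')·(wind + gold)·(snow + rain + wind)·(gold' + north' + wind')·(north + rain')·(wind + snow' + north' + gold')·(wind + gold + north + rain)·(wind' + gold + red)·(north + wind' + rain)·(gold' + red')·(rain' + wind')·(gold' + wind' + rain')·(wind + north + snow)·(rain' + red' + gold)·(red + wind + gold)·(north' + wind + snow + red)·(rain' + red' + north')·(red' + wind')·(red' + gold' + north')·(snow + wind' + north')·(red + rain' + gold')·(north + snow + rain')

1

There are 2^6 = 64 truth assignments over (gold, red, north, rain, wind, snow).
Split on wind. With wind = 1, the clauses containing wind are satisfied and wind' drops from the rest; 0 of the 2^5 = 32 assignments to the other variables satisfy what remains.
With wind = 0, by the same count on the reduced clause set, 1 assignment works.
Total: 0 + 1 = 1.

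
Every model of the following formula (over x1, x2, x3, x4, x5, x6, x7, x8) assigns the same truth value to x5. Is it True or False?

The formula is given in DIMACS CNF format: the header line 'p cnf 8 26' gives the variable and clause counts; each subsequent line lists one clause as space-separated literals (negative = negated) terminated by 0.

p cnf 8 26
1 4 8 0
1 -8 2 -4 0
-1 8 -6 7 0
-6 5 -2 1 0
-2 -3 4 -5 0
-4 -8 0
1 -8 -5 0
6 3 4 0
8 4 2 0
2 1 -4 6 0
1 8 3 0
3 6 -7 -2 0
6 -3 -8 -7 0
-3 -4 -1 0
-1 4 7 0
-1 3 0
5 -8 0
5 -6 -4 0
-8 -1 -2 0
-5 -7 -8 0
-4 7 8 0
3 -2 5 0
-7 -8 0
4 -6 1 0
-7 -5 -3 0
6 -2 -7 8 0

False

Suppose x5 = True.
Try x4 = False.
Try x1 = True.
Unit clause (x7) forces x7 = True.
Unit clause (x3) forces x3 = True.
But (¬x3) is also a unit clause — contradiction.
That branch fails; take x1 = False instead.
Unit clause (x8) forces x8 = True.
But (¬x8) is also a unit clause — contradiction.
Neither x1 = True nor x1 = False works.
That branch fails; take x4 = True instead.
Unit clause (¬x8) forces x8 = False.
Unit clause (x7) forces x7 = True.
Unit clause (¬x3) forces x3 = False.
Unit clause (x1) forces x1 = True.
But (¬x1) is also a unit clause — contradiction.
Neither x4 = True nor x4 = False works.
So every satisfying assignment has x5 = False.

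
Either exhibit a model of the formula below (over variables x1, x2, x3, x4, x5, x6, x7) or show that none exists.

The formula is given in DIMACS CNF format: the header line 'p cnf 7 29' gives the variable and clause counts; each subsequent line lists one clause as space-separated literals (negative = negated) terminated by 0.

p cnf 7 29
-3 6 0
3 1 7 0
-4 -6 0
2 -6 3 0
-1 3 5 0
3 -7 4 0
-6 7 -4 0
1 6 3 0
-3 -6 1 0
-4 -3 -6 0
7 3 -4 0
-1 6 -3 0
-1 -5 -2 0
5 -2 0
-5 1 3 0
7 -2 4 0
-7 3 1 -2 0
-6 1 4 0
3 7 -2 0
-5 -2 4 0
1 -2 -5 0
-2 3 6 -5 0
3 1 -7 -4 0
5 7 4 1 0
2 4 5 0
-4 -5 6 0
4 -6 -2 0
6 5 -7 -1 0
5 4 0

Branch on x3: set x3 = True.
(x6) alone gives x6 = True.
(¬x4) alone gives x4 = False.
(x1) alone gives x1 = True.
(¬x2) alone gives x2 = False.
(x5) alone gives x5 = True.
No clause remains; x7 is free.

x1=True,  x2=False,  x3=True,  x4=False,  x5=True,  x6=True,  x7=False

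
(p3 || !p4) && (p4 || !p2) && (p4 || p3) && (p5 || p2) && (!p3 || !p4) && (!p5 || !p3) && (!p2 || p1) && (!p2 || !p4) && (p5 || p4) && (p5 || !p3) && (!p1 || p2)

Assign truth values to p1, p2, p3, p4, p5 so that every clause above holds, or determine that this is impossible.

Branch on p3: set p3 = true.
From the singleton clause (!p4), p4 = false.
From the singleton clause (!p2), p2 = false.
From the singleton clause (p5), p5 = true.
But (!p5) is also a unit clause — contradiction.
That branch fails; take p3 = false instead.
From the singleton clause (!p4), p4 = false.
But (p4) is also a unit clause — contradiction.
Neither p3 = true nor p3 = false works.

UNSATISFIABLE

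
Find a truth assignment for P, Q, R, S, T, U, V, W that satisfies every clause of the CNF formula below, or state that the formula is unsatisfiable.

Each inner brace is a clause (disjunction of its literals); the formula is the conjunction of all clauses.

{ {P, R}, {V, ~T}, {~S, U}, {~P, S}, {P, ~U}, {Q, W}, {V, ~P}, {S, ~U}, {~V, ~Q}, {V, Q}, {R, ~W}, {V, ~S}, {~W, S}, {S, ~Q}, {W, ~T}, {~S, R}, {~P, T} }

Branch on P: set P = 1.
Unit clause (S) forces S = 1.
Unit clause (U) forces U = 1.
Unit clause (V) forces V = 1.
Unit clause (~Q) forces Q = 0.
Unit clause (W) forces W = 1.
Unit clause (R) forces R = 1.
Unit clause (T) forces T = 1.
All clauses are satisfied.

P=1,  Q=0,  R=1,  S=1,  T=1,  U=1,  V=1,  W=1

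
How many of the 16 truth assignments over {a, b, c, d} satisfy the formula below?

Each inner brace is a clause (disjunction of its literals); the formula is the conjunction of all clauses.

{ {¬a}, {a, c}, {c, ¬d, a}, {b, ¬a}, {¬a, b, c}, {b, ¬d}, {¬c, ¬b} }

There are 2^4 = 16 truth assignments over (a, b, c, d).
Check each against the 7 clauses (columns in the order a, b, c, d):
  F F F F  ✗ fails (a ∨ c)
  F F F T  ✗ fails (a ∨ c)
  F F T F  ✓ satisfies all
  F F T T  ✗ fails (b ∨ ¬d)
  F T F F  ✗ fails (a ∨ c)
  F T F T  ✗ fails (a ∨ c)
  F T T F  ✗ fails (¬c ∨ ¬b)
  F T T T  ✗ fails (¬c ∨ ¬b)
  T F F F  ✗ fails (¬a)
  T F F T  ✗ fails (¬a)
  T F T F  ✗ fails (¬a)
  T F T T  ✗ fails (¬a)
  T T F F  ✗ fails (¬a)
  T T F T  ✗ fails (¬a)
  T T T F  ✗ fails (¬a)
  T T T T  ✗ fails (¬a)
1 of the 16 rows is a model.

1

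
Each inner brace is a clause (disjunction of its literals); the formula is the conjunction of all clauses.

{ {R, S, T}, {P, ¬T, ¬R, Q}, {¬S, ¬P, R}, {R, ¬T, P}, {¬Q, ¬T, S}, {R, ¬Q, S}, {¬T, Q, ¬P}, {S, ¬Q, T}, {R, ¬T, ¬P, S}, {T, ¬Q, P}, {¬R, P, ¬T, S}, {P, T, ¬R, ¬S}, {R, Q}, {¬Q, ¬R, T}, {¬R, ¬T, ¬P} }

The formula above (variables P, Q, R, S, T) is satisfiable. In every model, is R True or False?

True

Suppose R = False.
Unit clause (Q) forces Q = True.
Unit clause (S) forces S = True.
Unit clause (¬P) forces P = False.
Unit clause (¬T) forces T = False.
That conflicts with the unit clause (T).
So every satisfying assignment has R = True.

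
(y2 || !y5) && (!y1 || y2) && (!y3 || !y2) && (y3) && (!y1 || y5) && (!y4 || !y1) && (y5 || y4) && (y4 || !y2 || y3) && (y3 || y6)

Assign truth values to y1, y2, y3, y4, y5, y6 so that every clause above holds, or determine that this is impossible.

The clause (y3) is unit, so y3 = true.
The clause (!y2) is unit, so y2 = false.
The clause (!y5) is unit, so y5 = false.
The clause (!y1) is unit, so y1 = false.
The clause (y4) is unit, so y4 = true.
All clauses hold; y6 can take either value.

y1=false,  y2=false,  y3=true,  y4=true,  y5=false,  y6=false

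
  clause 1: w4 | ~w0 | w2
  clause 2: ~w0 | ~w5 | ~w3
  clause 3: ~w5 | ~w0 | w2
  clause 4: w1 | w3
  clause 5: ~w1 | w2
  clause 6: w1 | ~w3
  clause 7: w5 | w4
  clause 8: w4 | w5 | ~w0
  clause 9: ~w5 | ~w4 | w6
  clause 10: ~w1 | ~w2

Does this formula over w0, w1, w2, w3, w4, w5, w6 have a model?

Try w1 = 1.
From the singleton clause (w2), w2 = 1.
That conflicts with the unit clause (~w2).
So w1 must be the other value — set w1 = 0.
From the singleton clause (w3), w3 = 1.
That conflicts with the unit clause (~w3).
Either choice for w1 ends in contradiction.
No assignment satisfies every clause.

No, unsatisfiable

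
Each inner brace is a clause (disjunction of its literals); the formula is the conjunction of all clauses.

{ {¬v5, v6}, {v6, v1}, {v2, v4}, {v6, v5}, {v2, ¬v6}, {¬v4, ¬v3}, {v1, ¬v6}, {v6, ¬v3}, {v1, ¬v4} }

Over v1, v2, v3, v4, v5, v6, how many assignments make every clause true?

6

There are 2^6 = 64 truth assignments over (v1, v2, v3, v4, v5, v6).
Split on v4. With v4 = True, the clauses containing v4 are satisfied and ¬v4 drops from the rest; 2 of the 2^5 = 32 assignments to the other variables satisfy what remains.
With v4 = False, by the same count on the reduced clause set, 4 assignments work.
(One model: v1=T, v2=T, v3=F, v4=F, v5=F, v6=T.)
Total: 2 + 4 = 6.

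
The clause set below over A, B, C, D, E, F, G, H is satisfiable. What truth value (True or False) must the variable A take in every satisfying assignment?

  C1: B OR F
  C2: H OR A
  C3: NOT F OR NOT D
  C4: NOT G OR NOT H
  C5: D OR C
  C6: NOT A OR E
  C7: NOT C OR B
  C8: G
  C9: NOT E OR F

True

Suppose A = false.
Unit clause (H) forces H = true.
Unit clause (NOT G) forces G = false.
But (G) is also a unit clause — contradiction.
So every satisfying assignment has A = True.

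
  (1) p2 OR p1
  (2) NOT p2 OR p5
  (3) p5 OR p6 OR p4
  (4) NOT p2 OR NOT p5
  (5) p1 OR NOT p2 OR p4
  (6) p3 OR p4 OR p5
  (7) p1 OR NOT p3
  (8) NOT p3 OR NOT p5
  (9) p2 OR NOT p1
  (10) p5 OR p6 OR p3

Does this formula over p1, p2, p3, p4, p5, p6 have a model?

No

Case p2 = true:
(p5) alone gives p5 = true.
Now (NOT p5) is unsatisfied and unit — conflict.
Undo p2 and try p2 = false.
(p1) alone gives p1 = true.
Now (NOT p1) is unsatisfied and unit — conflict.
Neither p2 = true nor p2 = false works.
No assignment satisfies every clause.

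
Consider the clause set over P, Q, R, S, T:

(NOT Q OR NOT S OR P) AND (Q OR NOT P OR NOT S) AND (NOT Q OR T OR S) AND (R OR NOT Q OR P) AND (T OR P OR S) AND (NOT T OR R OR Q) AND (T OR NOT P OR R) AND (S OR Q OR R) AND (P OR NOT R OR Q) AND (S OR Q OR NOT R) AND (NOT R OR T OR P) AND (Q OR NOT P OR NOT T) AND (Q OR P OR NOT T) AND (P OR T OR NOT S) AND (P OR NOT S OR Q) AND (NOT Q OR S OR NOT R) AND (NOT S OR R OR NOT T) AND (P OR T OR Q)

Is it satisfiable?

Yes

Branch on Q: set Q = true.
Branch on S: set S = true.
The clause (P) is unit, so P = true.
Branch on T: set T = false.
The clause (R) is unit, so R = true.
This assignment satisfies each clause.
A satisfying assignment: P: true, Q: true, R: true, S: true, T: false.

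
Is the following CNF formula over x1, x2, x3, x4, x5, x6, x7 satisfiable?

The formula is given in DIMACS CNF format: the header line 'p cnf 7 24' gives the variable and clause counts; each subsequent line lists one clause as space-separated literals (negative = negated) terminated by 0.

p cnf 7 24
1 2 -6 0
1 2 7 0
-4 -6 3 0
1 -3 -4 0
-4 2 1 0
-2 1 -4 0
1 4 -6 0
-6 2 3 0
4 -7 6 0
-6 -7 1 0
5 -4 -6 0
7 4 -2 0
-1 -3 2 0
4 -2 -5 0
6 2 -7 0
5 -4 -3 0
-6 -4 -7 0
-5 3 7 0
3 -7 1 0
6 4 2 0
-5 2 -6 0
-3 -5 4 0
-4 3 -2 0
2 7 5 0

Case x1 = True:
Case x3 = True:
From the singleton clause (x2), x2 = True.
Case x7 = True:
Case x4 = True:
From the singleton clause (x5), x5 = True.
From the singleton clause (¬x6), x6 = False.
All clauses are satisfied.
A satisfying assignment: x1 ↦ True; x2 ↦ True; x3 ↦ True; x4 ↦ True; x5 ↦ True; x6 ↦ False; x7 ↦ True.

Yes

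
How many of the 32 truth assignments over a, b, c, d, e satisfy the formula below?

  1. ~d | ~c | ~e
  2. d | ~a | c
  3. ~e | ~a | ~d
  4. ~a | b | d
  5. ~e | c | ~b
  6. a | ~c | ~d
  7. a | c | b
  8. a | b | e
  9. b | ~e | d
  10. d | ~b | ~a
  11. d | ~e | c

There are 2^5 = 32 truth assignments over (a, b, c, d, e).
Split on c. With c = 1, the clauses containing c are satisfied and ~c drops from the rest; 4 of the 2^4 = 16 assignments to the other variables satisfy what remains.
With c = 0, by the same count on the reduced clause set, 4 assignments work.
Total: 4 + 4 = 8.

8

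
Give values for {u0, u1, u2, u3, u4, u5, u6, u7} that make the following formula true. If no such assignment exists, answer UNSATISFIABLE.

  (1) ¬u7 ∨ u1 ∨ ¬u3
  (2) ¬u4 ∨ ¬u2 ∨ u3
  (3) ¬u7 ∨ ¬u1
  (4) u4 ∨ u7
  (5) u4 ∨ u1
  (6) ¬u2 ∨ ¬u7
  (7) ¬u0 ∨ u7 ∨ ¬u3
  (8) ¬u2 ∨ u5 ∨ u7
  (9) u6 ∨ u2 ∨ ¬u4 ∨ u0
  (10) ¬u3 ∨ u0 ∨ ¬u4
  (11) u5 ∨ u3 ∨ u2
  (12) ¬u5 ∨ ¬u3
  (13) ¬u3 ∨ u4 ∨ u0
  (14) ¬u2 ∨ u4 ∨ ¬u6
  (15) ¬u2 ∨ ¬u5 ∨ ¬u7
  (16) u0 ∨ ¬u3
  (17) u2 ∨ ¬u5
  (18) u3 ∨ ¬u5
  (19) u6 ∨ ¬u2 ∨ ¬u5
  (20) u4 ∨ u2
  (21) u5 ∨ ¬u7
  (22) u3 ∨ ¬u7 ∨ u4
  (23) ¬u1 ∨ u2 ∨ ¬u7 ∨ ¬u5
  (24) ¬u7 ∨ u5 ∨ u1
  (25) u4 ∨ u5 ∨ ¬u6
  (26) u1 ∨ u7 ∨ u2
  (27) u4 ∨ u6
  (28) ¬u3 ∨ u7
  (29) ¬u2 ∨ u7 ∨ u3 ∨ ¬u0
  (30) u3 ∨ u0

Try u7 = False.
(u4) alone gives u4 = True.
(¬u3) alone gives u3 = False.
(¬u2) alone gives u2 = False.
(u5) alone gives u5 = True.
Now (¬u5) is unsatisfied and unit — conflict.
So u7 must be the other value — set u7 = True.
(¬u1) alone gives u1 = False.
(¬u3) alone gives u3 = False.
(u4) alone gives u4 = True.
(¬u2) alone gives u2 = False.
(u5) alone gives u5 = True.
Now (¬u5) is unsatisfied and unit — conflict.
Either choice for u7 ends in contradiction.

UNSATISFIABLE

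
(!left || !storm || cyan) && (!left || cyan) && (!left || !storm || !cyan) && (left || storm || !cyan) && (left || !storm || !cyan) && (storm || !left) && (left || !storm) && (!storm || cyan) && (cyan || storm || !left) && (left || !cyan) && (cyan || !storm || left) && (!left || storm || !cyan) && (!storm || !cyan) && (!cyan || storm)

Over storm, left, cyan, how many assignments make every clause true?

There are 2^3 = 8 truth assignments over (storm, left, cyan).
Split on cyan. With cyan = true, the clauses containing cyan are satisfied and !cyan drops from the rest; 0 of the 2^2 = 4 assignments to the other variables satisfy what remains.
With cyan = false, by the same count on the reduced clause set, 1 assignment works.
Total: 0 + 1 = 1.

1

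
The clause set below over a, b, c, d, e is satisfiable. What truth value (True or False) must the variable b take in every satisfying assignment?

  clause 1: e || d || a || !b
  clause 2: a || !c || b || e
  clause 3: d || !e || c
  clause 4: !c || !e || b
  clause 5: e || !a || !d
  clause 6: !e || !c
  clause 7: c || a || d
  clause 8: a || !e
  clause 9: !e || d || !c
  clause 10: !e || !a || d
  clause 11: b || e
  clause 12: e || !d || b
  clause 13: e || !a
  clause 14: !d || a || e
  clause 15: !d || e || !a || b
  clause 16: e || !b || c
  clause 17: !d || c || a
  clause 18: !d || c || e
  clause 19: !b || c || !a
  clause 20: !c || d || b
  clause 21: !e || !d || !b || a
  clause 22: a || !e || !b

Suppose b = true.
Branch on e: set e = false.
The clause (!a) is unit, so a = false.
The clause (d) is unit, so d = true.
That conflicts with the unit clause (!d).
So e must be the other value — set e = true.
The clause (!c) is unit, so c = false.
The clause (d) is unit, so d = true.
The clause (a) is unit, so a = true.
That conflicts with the unit clause (!a).
Both values of e lead to a conflict.
So every satisfying assignment has b = False.

False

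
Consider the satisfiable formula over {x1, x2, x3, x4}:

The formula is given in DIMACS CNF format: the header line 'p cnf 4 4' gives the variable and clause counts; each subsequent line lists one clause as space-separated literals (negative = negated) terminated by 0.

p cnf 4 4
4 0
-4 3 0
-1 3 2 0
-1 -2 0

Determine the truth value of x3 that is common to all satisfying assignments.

Suppose x3 = False.
From the singleton clause (x4), x4 = True.
That conflicts with the unit clause (¬x4).
So every satisfying assignment has x3 = True.

True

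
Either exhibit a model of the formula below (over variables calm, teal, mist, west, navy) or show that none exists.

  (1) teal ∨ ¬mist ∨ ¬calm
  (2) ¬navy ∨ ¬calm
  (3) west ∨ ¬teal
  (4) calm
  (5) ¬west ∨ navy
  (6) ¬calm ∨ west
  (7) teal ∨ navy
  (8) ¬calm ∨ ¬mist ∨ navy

(calm) alone gives calm = True.
(¬navy) alone gives navy = False.
(¬west) alone gives west = False.
But (west) is also a unit clause — contradiction.

UNSATISFIABLE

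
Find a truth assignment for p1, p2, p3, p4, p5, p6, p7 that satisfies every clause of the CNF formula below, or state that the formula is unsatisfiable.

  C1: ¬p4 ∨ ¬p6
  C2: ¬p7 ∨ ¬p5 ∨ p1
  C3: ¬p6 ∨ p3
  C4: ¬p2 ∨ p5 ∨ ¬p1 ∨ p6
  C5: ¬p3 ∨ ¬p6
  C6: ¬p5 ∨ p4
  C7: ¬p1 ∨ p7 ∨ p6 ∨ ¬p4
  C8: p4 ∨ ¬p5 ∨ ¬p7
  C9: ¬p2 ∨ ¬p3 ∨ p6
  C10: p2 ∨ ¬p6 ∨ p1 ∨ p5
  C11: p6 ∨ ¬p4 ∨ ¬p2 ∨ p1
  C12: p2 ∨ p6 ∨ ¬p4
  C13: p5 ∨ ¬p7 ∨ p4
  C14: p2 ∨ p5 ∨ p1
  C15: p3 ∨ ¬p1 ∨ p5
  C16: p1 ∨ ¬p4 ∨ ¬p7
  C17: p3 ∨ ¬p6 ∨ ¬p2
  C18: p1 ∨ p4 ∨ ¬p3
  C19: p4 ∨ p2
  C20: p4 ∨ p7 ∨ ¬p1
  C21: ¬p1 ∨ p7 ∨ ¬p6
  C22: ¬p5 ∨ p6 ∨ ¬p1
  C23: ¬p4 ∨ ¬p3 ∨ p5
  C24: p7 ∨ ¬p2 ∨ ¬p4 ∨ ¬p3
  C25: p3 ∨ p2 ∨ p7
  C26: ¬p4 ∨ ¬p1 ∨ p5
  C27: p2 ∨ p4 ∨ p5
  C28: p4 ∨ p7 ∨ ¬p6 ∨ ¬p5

p1 ↦ False; p2 ↦ True; p3 ↦ False; p4 ↦ False; p5 ↦ False; p6 ↦ False; p7 ↦ False

Suppose p4 = False.
The clause (¬p5) is unit, so p5 = False.
The clause (¬p7) is unit, so p7 = False.
The clause (p2) is unit, so p2 = True.
The clause (¬p1) is unit, so p1 = False.
The clause (¬p3) is unit, so p3 = False.
The clause (¬p6) is unit, so p6 = False.
All clauses are satisfied.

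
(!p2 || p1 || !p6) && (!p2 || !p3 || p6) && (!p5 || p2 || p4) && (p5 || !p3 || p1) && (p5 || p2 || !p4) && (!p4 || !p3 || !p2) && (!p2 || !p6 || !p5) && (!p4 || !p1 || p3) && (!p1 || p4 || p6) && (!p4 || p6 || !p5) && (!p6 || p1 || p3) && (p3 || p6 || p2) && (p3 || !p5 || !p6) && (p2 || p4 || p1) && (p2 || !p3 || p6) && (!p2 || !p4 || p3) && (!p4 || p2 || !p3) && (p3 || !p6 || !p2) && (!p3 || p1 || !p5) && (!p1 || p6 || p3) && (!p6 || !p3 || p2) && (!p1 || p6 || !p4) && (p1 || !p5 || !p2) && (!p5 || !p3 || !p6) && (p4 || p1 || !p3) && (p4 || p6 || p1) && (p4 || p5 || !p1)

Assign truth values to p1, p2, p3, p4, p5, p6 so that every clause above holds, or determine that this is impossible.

UNSATISFIABLE

Try p2 = false.
Try p5 = false.
Unit clause (!p4) forces p4 = false.
Unit clause (p1) forces p1 = true.
That conflicts with the unit clause (!p1).
Undo p5 and try p5 = true.
Unit clause (p4) forces p4 = true.
Unit clause (p6) forces p6 = true.
Unit clause (p3) forces p3 = true.
That conflicts with the unit clause (!p3).
Neither p5 = true nor p5 = false works.
Undo p2 and try p2 = true.
Try p1 = true.
Try p3 = false.
Unit clause (!p4) forces p4 = false.
Unit clause (p6) forces p6 = true.
That conflicts with the unit clause (!p6).
Undo p3 and try p3 = true.
Unit clause (p6) forces p6 = true.
Unit clause (!p4) forces p4 = false.
Unit clause (!p5) forces p5 = false.
That conflicts with the unit clause (p5).
Neither p3 = true nor p3 = false works.
Undo p1 and try p1 = false.
Unit clause (!p6) forces p6 = false.
Unit clause (!p3) forces p3 = false.
Unit clause (!p4) forces p4 = false.
That conflicts with the unit clause (p4).
Neither p1 = true nor p1 = false works.
Neither p2 = true nor p2 = false works.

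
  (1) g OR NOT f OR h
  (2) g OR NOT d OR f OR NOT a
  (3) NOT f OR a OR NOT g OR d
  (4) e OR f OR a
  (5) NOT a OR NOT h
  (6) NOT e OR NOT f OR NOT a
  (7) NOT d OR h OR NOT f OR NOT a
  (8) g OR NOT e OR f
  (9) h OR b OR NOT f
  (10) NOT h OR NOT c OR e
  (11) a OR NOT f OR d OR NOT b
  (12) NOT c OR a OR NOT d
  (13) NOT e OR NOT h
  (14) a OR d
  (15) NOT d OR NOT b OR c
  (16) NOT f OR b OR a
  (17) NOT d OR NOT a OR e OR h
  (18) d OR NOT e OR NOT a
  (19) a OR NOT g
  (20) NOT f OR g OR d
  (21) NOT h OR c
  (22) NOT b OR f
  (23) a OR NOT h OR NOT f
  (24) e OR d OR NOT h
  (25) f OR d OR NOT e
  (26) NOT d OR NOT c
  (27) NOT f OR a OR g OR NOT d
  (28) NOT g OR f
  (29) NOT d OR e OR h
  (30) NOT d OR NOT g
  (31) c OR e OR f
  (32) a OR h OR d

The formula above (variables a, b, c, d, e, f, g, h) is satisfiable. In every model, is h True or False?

False

Suppose h = true.
From the singleton clause (NOT a), a = false.
From the singleton clause (NOT e), e = false.
From the singleton clause (f), f = true.
Now (NOT f) is unsatisfied and unit — conflict.
So every satisfying assignment has h = False.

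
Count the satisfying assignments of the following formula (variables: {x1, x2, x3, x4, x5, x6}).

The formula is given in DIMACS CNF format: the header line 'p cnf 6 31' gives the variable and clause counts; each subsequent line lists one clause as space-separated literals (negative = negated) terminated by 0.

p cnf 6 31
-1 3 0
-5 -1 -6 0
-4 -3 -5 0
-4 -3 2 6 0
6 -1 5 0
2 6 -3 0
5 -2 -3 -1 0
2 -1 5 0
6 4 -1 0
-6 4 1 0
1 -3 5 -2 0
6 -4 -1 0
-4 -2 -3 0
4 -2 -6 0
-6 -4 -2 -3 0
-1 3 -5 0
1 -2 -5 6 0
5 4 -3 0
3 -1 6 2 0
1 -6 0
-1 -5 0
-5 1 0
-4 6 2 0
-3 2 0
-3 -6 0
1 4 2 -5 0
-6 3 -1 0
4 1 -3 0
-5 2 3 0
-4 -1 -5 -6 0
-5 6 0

3

There are 2^6 = 64 truth assignments over (x1, x2, x3, x4, x5, x6).
Split on x5. With x5 = True, the clauses containing x5 are satisfied and ¬x5 drops from the rest; 0 of the 2^5 = 32 assignments to the other variables satisfy what remains.
With x5 = False, by the same count on the reduced clause set, 3 assignments work.
(One model: x1=F, x2=F, x3=F, x4=F, x5=F, x6=F.)
Total: 0 + 3 = 3.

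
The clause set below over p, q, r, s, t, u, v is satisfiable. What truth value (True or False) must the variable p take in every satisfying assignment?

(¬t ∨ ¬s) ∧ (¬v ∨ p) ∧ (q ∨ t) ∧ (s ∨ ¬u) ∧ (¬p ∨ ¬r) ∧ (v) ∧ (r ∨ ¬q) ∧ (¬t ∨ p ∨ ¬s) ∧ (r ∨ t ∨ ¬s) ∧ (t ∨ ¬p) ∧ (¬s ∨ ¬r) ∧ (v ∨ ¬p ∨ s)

Suppose p = False.
Unit clause (¬v) forces v = False.
That conflicts with the unit clause (v).
So every satisfying assignment has p = True.

True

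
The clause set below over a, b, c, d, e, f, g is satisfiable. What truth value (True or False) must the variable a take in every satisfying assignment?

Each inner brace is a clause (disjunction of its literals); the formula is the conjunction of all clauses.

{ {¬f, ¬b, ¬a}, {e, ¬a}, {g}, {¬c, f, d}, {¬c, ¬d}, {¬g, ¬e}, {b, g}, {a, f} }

Suppose a = True.
(e) alone gives e = True.
(g) alone gives g = True.
Now (¬g) is unsatisfied and unit — conflict.
So every satisfying assignment has a = False.

False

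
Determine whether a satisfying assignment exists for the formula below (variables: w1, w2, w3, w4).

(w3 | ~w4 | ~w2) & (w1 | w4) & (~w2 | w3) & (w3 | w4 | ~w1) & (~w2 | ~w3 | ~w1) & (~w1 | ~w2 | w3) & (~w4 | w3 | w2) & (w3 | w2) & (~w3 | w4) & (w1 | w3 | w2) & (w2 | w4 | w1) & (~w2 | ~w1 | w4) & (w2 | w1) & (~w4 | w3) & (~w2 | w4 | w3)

Yes, satisfiable

Branch on w1: set w1 = 1.
Branch on w2: set w2 = 0.
From the singleton clause (w3), w3 = 1.
From the singleton clause (w4), w4 = 1.
All clauses are satisfied.
A satisfying assignment: w1: 1; w2: 0; w3: 1; w4: 1.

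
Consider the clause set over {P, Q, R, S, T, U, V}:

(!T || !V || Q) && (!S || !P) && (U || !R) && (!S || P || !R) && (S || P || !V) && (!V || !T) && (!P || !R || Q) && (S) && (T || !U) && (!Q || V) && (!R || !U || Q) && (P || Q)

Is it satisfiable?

Satisfiable

The clause (S) is unit, so S = true.
The clause (!P) is unit, so P = false.
The clause (!R) is unit, so R = false.
The clause (Q) is unit, so Q = true.
The clause (V) is unit, so V = true.
The clause (!T) is unit, so T = false.
The clause (!U) is unit, so U = false.
Every clause now holds.
A satisfying assignment: P=false; Q=true; R=false; S=true; T=false; U=false; V=true.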